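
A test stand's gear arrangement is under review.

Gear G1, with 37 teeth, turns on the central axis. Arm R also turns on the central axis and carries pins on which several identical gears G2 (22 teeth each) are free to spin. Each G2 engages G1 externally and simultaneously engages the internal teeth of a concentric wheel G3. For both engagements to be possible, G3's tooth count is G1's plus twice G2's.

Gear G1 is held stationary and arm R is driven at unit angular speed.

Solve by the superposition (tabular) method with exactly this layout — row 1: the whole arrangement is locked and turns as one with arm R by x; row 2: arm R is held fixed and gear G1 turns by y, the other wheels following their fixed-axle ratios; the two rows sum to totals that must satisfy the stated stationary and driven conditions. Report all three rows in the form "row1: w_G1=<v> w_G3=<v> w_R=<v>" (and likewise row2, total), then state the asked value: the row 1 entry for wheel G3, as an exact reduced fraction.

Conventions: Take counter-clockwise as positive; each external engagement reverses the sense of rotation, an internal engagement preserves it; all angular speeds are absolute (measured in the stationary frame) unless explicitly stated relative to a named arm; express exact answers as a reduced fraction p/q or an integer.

row1: w_G1=1 w_G3=1 w_R=1
row2: w_G1=-1 w_G3=37/81 w_R=0
total: w_G1=0 w_G3=118/81 w_R=1
asked value: 1

planetary set (37T centre, 22T on arm, 81T internal) — Willis relation
superposition row 1 [locked train]: every member turns x
row 2 — arm fixed, fixed-axis ratios: sun y, ring −(37/81)·y, arm 0
boundary: total ω_sun = x + y = 0 and total ω_arm = x = 1  ⇒  y = -1, x = 1
row 2 ring = −(37/81)·(-1) = 37/81
totals (row 1 + row 2): sun 1 + (-1) = 0, ring 1 + 37/81 = 118/81, arm 1 + 0 = 1
asked cell (row1, ring) = 1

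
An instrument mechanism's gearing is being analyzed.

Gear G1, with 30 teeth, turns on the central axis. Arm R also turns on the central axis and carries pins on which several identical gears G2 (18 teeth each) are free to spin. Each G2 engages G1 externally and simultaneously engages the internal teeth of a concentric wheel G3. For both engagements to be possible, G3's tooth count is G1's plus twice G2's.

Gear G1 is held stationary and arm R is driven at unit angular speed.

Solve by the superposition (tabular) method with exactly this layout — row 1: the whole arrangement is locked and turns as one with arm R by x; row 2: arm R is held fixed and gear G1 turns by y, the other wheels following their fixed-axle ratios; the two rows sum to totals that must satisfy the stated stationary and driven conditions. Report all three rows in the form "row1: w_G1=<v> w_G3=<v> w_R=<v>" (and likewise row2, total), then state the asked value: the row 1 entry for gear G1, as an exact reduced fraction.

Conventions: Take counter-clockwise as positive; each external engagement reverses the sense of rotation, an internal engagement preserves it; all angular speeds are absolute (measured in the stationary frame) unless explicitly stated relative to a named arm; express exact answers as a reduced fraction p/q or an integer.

class = planetary set [G3 = 30+2·18 = 66; Willis about the carrier]
row 1: whole set turns with the arm by x
superposition row 2 [arm held]: sun y, ring −(30/66)·y, arm 0
boundary: total ω_sun = x + y = 0 and total ω_arm = x = 1  ⇒  y = -1, x = 1
row 2 ring = −(30/66)·(-1) = 5/11
totals (row 1 + row 2): sun 1 + (-1) = 0, ring 1 + 5/11 = 16/11, arm 1 + 0 = 1
asked cell (row1, sun) = 1

row1: w_G1=1 w_G3=1 w_R=1
row2: w_G1=-1 w_G3=5/11 w_R=0
total: w_G1=0 w_G3=16/11 w_R=1
asked value: 1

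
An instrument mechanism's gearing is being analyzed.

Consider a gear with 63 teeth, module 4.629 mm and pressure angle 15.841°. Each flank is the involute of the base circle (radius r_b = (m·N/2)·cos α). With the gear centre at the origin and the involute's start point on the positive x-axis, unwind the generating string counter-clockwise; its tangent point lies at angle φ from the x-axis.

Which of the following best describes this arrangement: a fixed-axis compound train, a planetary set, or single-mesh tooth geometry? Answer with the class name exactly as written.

single-mesh tooth geometry

topology: single-mesh involute geometry — m = 4.629, N = 63
classification: single-mesh tooth geometry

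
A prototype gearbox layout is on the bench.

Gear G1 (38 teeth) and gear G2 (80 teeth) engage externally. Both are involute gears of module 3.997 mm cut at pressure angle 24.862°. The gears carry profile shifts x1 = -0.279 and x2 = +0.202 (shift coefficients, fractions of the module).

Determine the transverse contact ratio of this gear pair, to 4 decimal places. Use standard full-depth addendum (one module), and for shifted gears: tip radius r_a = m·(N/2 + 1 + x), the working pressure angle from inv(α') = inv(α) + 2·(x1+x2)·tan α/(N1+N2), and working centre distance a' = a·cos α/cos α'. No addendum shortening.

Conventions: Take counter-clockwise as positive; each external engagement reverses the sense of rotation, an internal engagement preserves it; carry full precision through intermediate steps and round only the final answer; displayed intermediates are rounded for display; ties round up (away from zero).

topology: single-mesh involute geometry — m = 3.997, 38T/80T pair
base radii: r_b1 = 68.904835, r_b2 = 145.062810
tip radii: r_a1 = 78.824837, r_a2 = 164.684394
inv(α') = inv(24.862°) + 2·(-0.279+0.202)·tan α/(38+80) = 0.02885016  ⇒  α' = 24.69942°
a' = a·cos α / cos α' = 235.8230·cos 24.862°/cos 24.69942° = 235.514287
action lengths: √(r_a1²−r_b1²) = 38.281571, √(r_a2²−r_b2²) = 77.959802
base pitch p_b = π·m·cos α = 11.393206
CR = (38.281571 + 77.959802 − 235.514287·sin 24.69942°)/11.393206 = 1.564955
contact ratio ≈ 1.5650

1.5650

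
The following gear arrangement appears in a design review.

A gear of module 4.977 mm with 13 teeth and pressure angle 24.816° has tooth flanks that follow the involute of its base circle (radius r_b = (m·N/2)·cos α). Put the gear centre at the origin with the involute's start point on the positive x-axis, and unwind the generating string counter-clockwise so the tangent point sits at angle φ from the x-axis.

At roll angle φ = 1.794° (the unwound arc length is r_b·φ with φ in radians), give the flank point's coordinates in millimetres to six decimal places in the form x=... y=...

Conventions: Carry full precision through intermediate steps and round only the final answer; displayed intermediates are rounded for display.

x=29.377655 y=0.000300

recognized (one wheel, involute flank): single-mesh tooth geometry, m = 4.977, N = 13
pitch radius r_p = m·N/2 = 4.977·13/2 = 32.350500
base radius r_b = r_p·cos α = 32.350500·cos 24.816° = 29.363265
roll angle φ = 1.794° = 0.03131121 rad
x = r_b·(cos φ + φ·sin φ) = 29.377655
y = r_b·(sin φ − φ·cos φ) = 0.000300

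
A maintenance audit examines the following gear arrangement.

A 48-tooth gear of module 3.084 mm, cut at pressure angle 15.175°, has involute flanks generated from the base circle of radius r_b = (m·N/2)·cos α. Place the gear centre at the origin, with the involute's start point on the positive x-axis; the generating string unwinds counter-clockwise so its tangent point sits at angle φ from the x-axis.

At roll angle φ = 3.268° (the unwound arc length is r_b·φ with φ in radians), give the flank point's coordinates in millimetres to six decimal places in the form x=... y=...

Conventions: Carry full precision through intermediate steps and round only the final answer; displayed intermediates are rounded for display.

x=71.551226 y=0.004417

topology: single-mesh involute geometry — m = 3.084, N = 48
pitch radius r_p = m·N/2 = 3.084·48/2 = 74.016000
base radius r_b = r_p·cos α = 74.016000·cos 15.175° = 71.435122
roll angle φ = 3.268° = 0.05703736 rad
x = r_b·(cos φ + φ·sin φ) = 71.551226
y = r_b·(sin φ − φ·cos φ) = 0.004417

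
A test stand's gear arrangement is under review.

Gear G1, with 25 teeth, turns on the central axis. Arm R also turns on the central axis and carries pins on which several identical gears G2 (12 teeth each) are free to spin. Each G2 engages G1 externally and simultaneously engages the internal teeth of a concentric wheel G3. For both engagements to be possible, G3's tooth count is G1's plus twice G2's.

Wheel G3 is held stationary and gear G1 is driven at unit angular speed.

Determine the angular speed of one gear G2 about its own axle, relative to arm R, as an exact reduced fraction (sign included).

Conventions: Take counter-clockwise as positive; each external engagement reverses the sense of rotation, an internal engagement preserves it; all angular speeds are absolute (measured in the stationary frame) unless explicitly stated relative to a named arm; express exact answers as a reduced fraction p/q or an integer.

planetary set (25T centre, 12T on arm, 49T internal) — Willis relation
ring teeth: 25 + 2·12 = 49
25(ω_sun−ω_arm) = −49(ω_ring−ω_arm),  ω_ring = 0, ω_sun = 1
25(1−ω_arm) = −49(0−ω_arm)  ⇒  74·ω_arm = 25  ⇒  ω_arm = 25/74
sun–planet mesh: 25·(1−25/74) = −12·(ω_p−ω_arm)  ⇒  ω_p−ω_arm = -1225/888
exact speed ratio = -1225/888

-1225/888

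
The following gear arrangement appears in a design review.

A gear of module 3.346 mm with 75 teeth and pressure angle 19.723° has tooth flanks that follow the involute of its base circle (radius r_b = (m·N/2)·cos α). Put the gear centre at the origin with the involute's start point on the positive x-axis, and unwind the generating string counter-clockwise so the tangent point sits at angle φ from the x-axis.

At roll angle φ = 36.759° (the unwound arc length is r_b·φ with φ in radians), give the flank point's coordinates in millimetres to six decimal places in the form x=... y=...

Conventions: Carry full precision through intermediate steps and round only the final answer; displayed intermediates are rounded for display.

class = single-mesh tooth geometry [base-circle involute, m = 3.346, 75T]
pitch radius r_p = m·N/2 = 3.346·75/2 = 125.475000
base radius r_b = r_p·cos α = 125.475000·cos 19.723° = 118.114028
roll angle φ = 36.759° = 0.64156558 rad
x = r_b·(cos φ + φ·sin φ) = 139.977529
y = r_b·(sin φ − φ·cos φ) = 9.975189

x=139.977529 y=9.975189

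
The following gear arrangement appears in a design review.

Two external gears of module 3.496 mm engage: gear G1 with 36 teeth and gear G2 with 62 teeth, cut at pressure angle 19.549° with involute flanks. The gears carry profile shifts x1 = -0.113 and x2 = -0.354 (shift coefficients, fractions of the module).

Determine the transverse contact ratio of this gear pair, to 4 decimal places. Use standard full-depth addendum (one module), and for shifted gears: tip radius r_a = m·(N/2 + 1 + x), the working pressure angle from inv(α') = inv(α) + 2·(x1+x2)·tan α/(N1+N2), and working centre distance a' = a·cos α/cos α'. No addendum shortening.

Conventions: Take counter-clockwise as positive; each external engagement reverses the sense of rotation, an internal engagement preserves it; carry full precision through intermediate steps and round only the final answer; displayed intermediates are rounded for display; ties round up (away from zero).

1.8905

topology: single-mesh involute geometry — m = 3.496, 36T/62T pair
base radii: r_b1 = 59.300558, r_b2 = 102.128738
tip radii: r_a1 = 66.028952, r_a2 = 110.634416
inv(α') = inv(19.549°) + 2·(-0.113-0.354)·tan α/(36+62) = 0.01050276  ⇒  α' = 17.85898°
a' = a·cos α / cos α' = 171.3040·cos 19.549°/cos 17.85898° = 169.601690
action lengths: √(r_a1²−r_b1²) = 29.039049, √(r_a2²−r_b2²) = 42.540508
base pitch p_b = π·m·cos α = 10.349900
CR = (29.039049 + 42.540508 − 169.601690·sin 17.85898°)/10.349900 = 1.890541
contact ratio ≈ 1.8905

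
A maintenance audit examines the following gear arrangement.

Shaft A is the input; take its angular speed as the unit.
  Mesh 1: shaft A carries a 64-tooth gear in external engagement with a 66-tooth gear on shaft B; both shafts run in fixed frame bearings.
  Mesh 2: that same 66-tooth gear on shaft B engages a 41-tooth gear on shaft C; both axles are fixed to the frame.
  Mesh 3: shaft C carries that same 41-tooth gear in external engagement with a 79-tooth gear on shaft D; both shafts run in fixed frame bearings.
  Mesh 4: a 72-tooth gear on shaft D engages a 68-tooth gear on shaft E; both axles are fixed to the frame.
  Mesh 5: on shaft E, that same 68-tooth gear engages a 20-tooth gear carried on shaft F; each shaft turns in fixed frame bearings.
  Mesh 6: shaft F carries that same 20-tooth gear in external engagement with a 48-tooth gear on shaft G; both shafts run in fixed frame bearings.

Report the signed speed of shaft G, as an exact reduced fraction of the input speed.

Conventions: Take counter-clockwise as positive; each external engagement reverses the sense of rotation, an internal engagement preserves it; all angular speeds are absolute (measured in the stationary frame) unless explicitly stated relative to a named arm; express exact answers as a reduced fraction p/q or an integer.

96/79

6-mesh fixed-axis compound train (all bearings frame-fixed)
mesh 1 [64T→66T]: |ω|/ω_in = 1×64/66 = 32/33, sense flips to −
mesh 2 [66T→41T]: |ω|/ω_in = (32/33)×66/41 = 64/41, sense flips to +
mesh 3 [41T→79T]: |ω|/ω_in = (64/41)×41/79 = 64/79, sense flips to −
mesh 4 [72T→68T]: |ω|/ω_in = (64/79)×72/68 = 1152/1343, sense flips to +
mesh 5 [68T→20T]: |ω|/ω_in = (1152/1343)×68/20 = 1152/395, sense flips to −
mesh 6 [20T→48T]: |ω|/ω_in = (1152/395)×20/48 = 96/79, sense flips to +
signed output speed (× input speed) = 96/79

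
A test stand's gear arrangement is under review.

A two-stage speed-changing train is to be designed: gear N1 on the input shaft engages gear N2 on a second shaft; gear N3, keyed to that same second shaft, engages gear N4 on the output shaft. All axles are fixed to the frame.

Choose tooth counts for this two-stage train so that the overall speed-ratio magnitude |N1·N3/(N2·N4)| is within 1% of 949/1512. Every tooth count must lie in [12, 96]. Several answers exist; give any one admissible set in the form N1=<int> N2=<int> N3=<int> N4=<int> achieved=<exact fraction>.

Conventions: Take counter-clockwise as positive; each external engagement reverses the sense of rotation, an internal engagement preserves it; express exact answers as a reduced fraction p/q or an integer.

N1=13 N2=18 N3=73 N4=84 achieved=949/1512

topology: fixed-axis compound train — 2 stages, target 949/1512
target = 949/1512 in lowest terms: an exact hit needs N1·N3 = k·949 and N2·N4 = k·1512 for one integer k, every count in [12, 96]; additionally prefer no 1:1 stage (N1 ≠ N2, N3 ≠ N4)
k = 1: N1·N3 = 949 = 13·73, N2·N4 = 1512 = 18·84
achieved = 13·73/(18·84) = 949/1512; |achieved − target| = 0 ≤ 949/151200 ✓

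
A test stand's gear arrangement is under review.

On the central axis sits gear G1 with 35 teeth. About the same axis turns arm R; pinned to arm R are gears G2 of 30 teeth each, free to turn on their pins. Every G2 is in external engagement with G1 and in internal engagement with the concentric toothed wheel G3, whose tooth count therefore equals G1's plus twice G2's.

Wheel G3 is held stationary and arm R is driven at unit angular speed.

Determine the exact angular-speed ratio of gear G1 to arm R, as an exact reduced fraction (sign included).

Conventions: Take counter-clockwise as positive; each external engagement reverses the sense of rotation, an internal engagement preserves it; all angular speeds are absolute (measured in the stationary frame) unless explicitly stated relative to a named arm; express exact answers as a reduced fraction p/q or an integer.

26/7

topology: planetary set — G1 35T / G2 30T / G3 95T, arm = carrier (Willis)
ring teeth: 35 + 2·30 = 95
35(ω_sun−ω_arm) = −95(ω_ring−ω_arm),  ω_ring = 0, ω_arm = 1
ω_sun = 1 − (95/35)(0−1) = 26/7
ω_out/ω_in = 26/7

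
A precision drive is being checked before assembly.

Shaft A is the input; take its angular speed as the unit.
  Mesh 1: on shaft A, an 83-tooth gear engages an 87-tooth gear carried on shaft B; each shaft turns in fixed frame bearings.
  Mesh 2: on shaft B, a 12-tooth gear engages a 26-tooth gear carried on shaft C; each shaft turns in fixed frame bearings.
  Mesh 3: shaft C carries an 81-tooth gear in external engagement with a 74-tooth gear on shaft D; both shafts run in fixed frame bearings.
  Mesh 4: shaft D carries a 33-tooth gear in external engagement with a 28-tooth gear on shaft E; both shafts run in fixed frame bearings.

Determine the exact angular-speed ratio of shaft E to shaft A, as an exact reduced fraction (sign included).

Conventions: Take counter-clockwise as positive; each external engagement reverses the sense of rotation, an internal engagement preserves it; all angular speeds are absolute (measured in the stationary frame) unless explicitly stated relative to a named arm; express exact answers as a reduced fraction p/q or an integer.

class = fixed-axis compound train [4 meshes; 4 ratios multiply, 4 sense flips]
mesh 1 [83T→87T]: running ratio 83/87, sense −
mesh 2 [12T→26T]: running ratio 166/377, sense +
mesh 3 [81T→74T]: running ratio 6723/13949, sense −
mesh 4 [33T→28T]: running ratio 221859/390572, sense +
ω_out/ω_in = 221859/390572

221859/390572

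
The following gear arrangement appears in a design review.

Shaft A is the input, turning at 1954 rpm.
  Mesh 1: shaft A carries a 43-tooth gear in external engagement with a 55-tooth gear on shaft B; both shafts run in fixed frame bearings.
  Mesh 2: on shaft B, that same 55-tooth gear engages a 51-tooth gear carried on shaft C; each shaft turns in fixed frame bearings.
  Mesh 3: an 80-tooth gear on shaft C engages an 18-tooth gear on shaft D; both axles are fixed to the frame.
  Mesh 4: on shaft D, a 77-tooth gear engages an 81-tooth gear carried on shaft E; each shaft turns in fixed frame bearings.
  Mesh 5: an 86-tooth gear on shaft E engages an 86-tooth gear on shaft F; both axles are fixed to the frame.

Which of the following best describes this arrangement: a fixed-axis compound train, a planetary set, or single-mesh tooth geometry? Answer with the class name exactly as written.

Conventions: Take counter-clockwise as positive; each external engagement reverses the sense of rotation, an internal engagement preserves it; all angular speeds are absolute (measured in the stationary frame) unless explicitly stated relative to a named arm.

fixed-axis compound train

5-mesh fixed-axis compound train (all bearings frame-fixed)
classification: fixed-axis compound train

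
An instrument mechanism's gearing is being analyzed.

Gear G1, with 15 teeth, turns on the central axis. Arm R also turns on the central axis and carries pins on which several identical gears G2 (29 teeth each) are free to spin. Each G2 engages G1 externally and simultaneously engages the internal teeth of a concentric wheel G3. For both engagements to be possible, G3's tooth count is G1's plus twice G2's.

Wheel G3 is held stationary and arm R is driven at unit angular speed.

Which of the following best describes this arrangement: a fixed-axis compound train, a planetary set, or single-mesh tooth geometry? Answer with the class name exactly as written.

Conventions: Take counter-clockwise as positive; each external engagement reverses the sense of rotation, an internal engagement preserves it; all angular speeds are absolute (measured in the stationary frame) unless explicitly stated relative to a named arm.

planetary set

planetary set (15T centre, 29T on arm, 73T internal) — Willis relation
classification: planetary set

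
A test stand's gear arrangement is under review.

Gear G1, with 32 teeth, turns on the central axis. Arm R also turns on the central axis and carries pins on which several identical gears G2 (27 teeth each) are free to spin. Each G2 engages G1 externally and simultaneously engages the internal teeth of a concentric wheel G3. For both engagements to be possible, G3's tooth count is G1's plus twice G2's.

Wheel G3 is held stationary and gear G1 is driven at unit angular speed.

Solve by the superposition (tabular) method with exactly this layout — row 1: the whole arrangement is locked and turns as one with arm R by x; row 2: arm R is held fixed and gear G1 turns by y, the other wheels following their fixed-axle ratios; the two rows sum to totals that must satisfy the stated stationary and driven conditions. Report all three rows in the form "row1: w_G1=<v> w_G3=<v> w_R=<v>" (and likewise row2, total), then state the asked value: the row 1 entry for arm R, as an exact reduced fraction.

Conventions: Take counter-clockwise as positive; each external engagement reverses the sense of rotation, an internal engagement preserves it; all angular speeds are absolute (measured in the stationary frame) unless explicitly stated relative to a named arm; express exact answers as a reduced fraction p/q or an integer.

row1: w_G1=16/59 w_G3=16/59 w_R=16/59
row2: w_G1=43/59 w_G3=-16/59 w_R=0
total: w_G1=1 w_G3=0 w_R=16/59
asked value: 16/59

planetary set (32T centre, 27T on arm, 86T internal) — Willis relation
row 1 — lock + rotate with arm: ω_sun = ω_ring = ω_arm = x
row 2: sun turns y, ring = −(32/86)·y, arm 0
boundary: total ω_ring = x − (32/86)·y = 0 and total ω_sun = x + y = 1  ⇒  y = 43/59, x = 16/59
row 2 ring = −(32/86)·43/59 = -16/59
totals (row 1 + row 2): sun 16/59 + 43/59 = 1, ring 16/59 + (-16/59) = 0, arm 16/59 + 0 = 16/59
asked cell (row1, arm) = 16/59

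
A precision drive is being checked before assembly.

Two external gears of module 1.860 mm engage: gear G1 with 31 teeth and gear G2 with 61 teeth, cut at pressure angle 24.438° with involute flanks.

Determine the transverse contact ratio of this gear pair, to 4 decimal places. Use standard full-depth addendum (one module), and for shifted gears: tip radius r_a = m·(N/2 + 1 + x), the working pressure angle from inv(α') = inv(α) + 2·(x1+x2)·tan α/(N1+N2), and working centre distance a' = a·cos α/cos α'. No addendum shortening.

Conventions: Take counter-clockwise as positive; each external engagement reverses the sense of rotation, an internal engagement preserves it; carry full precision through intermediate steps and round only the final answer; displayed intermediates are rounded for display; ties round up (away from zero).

topology: single-mesh involute geometry — m = 1.860, 31T/61T pair
base radii: r_b1 = 26.247105, r_b2 = 51.647530
tip radii: r_a1 = 30.690000, r_a2 = 58.590000
no profile shift: α' = α, a' = a
action lengths: √(r_a1²−r_b1²) = 15.904891, √(r_a2²−r_b2²) = 27.664431
base pitch p_b = π·m·cos α = 5.319852
CR = (15.904891 + 27.664431 − 85.560000·sin 24.43800°)/5.319852 = 1.536215
contact ratio ≈ 1.5362

1.5362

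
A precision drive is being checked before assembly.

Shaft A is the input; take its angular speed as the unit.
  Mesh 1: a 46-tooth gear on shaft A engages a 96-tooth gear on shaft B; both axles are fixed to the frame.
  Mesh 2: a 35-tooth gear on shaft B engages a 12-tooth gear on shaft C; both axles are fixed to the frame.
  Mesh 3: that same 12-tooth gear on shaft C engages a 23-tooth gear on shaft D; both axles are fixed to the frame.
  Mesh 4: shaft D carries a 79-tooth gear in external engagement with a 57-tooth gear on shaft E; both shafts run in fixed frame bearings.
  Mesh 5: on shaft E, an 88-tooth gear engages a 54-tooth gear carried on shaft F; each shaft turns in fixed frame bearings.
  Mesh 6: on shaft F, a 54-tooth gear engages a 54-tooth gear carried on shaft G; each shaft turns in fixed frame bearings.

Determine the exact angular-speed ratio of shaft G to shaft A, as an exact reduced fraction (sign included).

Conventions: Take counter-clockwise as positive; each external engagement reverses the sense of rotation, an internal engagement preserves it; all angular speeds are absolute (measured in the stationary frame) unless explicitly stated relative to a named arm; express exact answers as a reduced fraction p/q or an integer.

30415/18468

class = fixed-axis compound train [6 meshes; 6 ratios multiply, 6 sense flips]
mesh 1 [46T→96T]: running ratio 23/48, sense −
mesh 2 [35T→12T]: running ratio 805/576, sense +
mesh 3 [12T→23T]: running ratio 35/48, sense −
mesh 4 [79T→57T]: running ratio 2765/2736, sense +
mesh 5 [88T→54T]: running ratio 30415/18468, sense −
mesh 6 [54T→54T]: running ratio 30415/18468, sense +
ω_out/ω_in = 30415/18468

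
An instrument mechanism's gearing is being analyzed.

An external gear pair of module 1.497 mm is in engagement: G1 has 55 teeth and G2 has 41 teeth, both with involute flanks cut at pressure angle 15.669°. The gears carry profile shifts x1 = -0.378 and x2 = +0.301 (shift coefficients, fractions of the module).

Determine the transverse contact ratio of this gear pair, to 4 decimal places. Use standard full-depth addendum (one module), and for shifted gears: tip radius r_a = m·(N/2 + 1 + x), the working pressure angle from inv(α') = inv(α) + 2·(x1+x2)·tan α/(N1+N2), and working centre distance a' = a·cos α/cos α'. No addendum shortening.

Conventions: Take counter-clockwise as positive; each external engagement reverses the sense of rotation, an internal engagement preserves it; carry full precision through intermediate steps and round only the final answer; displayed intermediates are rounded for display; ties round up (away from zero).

recognized (one external pair, fixed centres): single-mesh tooth geometry, m = 1.497, N1 = 55, N2 = 41
base radii: r_b1 = 39.637634, r_b2 = 29.548054
tip radii: r_a1 = 42.098634, r_a2 = 32.636097
inv(α') = inv(15.669°) + 2·(-0.378+0.301)·tan α/(55+41) = 0.00657800  ⇒  α' = 15.33386°
a' = a·cos α / cos α' = 71.8560·cos 15.669°/cos 15.33386° = 71.739521
action lengths: √(r_a1²−r_b1²) = 14.182840, √(r_a2²−r_b2²) = 13.857392
base pitch p_b = π·m·cos α = 4.528193
CR = (14.182840 + 13.857392 − 71.739521·sin 15.33386°)/4.528193 = 2.002834
contact ratio ≈ 2.0028

2.0028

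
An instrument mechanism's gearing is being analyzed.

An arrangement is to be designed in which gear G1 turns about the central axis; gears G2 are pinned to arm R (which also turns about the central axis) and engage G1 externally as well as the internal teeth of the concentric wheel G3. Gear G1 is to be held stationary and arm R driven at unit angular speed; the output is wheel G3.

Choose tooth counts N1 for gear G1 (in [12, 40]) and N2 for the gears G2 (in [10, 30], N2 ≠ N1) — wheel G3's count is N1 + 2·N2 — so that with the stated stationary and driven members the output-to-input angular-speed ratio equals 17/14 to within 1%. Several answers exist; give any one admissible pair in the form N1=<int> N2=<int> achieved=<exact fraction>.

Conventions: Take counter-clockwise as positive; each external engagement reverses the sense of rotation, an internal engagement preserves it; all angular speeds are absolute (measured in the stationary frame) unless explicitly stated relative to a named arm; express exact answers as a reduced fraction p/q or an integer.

design class (target 17/14): planetary set
Willis with ω_sun = 0: ω_ring/ω_arm = (N1+N3)/N3; set equal to 17/14  ⇒  N3/N1 = 1/(17/14 − 1) = 14/3
N3 = N1 + 2·N2  ⇒  N2/N1 = (N3/N1 − 1)/2 = (14/3 − 1)/2 = 11/6
smallest multiple with N1 ≥ 12 and N2 ≥ 10: k = 2  ⇒  N1 = 2·6 = 12, N2 = 2·11 = 22 (N1 ≤ 40, N2 ≤ 30, N2 ≠ N1 ✓), N3 = 12 + 2·22 = 56
check: (N1+N3)/N3 with N1 = 12, N3 = 56 gives 17/14; |achieved − target| = 0 ≤ 17/1400 ✓

N1=12 N2=22 achieved=17/14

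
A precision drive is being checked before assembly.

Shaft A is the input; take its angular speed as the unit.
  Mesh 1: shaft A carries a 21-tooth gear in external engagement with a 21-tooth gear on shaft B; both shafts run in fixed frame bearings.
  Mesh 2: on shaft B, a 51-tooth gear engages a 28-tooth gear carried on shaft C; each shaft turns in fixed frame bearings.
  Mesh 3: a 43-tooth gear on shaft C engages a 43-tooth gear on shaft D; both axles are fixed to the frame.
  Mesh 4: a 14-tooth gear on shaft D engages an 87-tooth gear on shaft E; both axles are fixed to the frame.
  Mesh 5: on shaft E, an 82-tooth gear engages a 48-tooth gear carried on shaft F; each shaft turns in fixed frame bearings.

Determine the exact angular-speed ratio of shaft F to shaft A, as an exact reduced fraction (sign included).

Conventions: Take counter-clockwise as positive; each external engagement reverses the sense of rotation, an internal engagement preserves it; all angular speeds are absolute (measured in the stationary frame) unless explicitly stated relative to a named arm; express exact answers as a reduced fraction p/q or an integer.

-697/1392

class = fixed-axis compound train [5 meshes; 5 ratios multiply, 5 sense flips]
mesh 1 [21T→21T]: running ratio 1, sense −
mesh 2 [51T→28T]: running ratio 51/28, sense +
mesh 3 [43T→43T]: running ratio 51/28, sense −
mesh 4 [14T→87T]: running ratio 17/58, sense +
mesh 5 [82T→48T]: running ratio 697/1392, sense −
ω_out/ω_in = -697/1392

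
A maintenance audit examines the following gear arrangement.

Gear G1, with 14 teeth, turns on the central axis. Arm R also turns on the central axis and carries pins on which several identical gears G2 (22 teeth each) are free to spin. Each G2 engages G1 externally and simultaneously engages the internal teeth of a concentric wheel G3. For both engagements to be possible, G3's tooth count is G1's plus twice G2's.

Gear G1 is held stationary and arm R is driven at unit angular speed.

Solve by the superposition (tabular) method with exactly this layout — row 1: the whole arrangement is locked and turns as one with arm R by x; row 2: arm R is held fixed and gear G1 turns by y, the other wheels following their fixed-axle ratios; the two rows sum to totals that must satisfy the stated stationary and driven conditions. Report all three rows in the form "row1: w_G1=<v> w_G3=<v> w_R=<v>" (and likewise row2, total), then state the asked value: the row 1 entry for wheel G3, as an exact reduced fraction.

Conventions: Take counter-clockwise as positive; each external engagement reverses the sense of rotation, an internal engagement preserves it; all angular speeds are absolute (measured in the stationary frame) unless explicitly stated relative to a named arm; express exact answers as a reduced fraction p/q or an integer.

row1: w_G1=1 w_G3=1 w_R=1
row2: w_G1=-1 w_G3=7/29 w_R=0
total: w_G1=0 w_G3=36/29 w_R=1
asked value: 1

class = planetary set [G3 = 14+2·22 = 58; Willis about the carrier]
row 1 (train locked, turned with arm): all members turn x
row 2: sun turns y, ring = −(14/58)·y, arm 0
boundary: total ω_sun = x + y = 0 and total ω_arm = x = 1  ⇒  y = -1, x = 1
row 2 ring = −(14/58)·(-1) = 7/29
totals (row 1 + row 2): sun 1 + (-1) = 0, ring 1 + 7/29 = 36/29, arm 1 + 0 = 1
asked cell (row1, ring) = 1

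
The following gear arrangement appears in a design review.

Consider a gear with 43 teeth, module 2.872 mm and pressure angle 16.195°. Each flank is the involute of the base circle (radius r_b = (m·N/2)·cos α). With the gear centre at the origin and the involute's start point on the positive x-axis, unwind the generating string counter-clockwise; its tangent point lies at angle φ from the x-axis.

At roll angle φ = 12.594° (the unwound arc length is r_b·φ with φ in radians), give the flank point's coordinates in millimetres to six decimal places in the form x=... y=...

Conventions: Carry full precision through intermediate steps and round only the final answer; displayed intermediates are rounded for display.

topology: single-mesh involute geometry — m = 2.872, N = 43
pitch radius r_p = m·N/2 = 2.872·43/2 = 61.748000
base radius r_b = r_p·cos α = 61.748000·cos 16.195° = 59.297718
roll angle φ = 12.594° = 0.21980677 rad
x = r_b·(cos φ + φ·sin φ) = 60.712946
y = r_b·(sin φ − φ·cos φ) = 0.208901

x=60.712946 y=0.208901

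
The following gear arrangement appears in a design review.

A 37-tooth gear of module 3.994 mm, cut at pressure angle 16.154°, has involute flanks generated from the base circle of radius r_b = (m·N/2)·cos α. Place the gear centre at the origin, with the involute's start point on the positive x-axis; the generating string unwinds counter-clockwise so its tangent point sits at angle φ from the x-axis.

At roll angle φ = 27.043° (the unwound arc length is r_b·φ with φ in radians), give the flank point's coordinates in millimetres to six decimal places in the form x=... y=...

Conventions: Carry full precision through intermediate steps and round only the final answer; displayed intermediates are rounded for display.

recognized (one wheel, involute flank): single-mesh tooth geometry, m = 3.994, N = 37
pitch radius r_p = m·N/2 = 3.994·37/2 = 73.889000
base radius r_b = r_p·cos α = 73.889000·cos 16.154° = 70.971668
roll angle φ = 27.043° = 0.47198939 rad
x = r_b·(cos φ + φ·sin φ) = 78.442132
y = r_b·(sin φ − φ·cos φ) = 2.432509

x=78.442132 y=2.432509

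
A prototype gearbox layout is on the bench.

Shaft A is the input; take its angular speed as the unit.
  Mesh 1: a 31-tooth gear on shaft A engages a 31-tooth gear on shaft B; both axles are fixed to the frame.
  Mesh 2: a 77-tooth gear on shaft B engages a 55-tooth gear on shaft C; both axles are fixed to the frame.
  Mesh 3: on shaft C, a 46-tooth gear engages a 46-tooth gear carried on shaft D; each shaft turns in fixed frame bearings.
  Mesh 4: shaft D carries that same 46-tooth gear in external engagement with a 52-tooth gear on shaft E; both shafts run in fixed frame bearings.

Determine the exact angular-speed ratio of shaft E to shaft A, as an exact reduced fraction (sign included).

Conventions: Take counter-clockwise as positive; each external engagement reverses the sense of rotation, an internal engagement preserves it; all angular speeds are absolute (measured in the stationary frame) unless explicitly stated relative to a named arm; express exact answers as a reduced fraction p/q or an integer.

161/130

class = fixed-axis compound train [4 meshes; 4 ratios multiply, 4 sense flips]
mesh 1 [31T→31T]: running ratio 1, sense −
mesh 2 [77T→55T]: running ratio 7/5, sense +
mesh 3 [46T→46T]: running ratio 7/5, sense −
mesh 4 [46T→52T]: running ratio 161/130, sense +
ω_out/ω_in = 161/130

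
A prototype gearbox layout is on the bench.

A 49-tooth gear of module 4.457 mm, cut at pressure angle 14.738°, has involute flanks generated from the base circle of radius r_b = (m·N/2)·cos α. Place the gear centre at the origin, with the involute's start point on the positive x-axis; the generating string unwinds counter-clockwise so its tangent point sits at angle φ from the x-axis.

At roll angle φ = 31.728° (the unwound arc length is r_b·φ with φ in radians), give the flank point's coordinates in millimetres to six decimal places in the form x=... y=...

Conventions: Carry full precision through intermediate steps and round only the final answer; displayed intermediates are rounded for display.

x=120.575161 y=5.796185

recognized (one wheel, involute flank): single-mesh tooth geometry, m = 4.457, N = 49
pitch radius r_p = m·N/2 = 4.457·49/2 = 109.196500
base radius r_b = r_p·cos α = 109.196500·cos 14.738° = 105.603852
roll angle φ = 31.728° = 0.55375807 rad
x = r_b·(cos φ + φ·sin φ) = 120.575161
y = r_b·(sin φ − φ·cos φ) = 5.796185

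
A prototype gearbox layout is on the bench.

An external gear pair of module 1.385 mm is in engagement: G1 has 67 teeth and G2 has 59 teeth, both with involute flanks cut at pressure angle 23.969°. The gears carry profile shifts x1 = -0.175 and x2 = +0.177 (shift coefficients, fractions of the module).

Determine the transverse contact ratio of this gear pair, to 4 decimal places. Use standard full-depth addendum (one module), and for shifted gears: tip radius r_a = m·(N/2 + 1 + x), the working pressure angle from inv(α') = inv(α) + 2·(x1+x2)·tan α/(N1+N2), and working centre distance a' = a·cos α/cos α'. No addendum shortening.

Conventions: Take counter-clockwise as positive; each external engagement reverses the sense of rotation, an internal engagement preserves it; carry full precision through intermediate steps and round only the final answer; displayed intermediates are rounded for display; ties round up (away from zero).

1.5938

single-mesh involute tooth geometry (67T engaging 59T at module 1.385)
base radii: r_b1 = 42.396430, r_b2 = 37.334169
tip radii: r_a1 = 47.540125, r_a2 = 42.487645
inv(α') = inv(23.969°) + 2·(-0.175+0.177)·tan α/(67+59) = 0.02625668  ⇒  α' = 23.97309°
a' = a·cos α / cos α' = 87.2550·cos 23.969°/cos 23.97309° = 87.257770
action lengths: √(r_a1²−r_b1²) = 21.508283, √(r_a2²−r_b2²) = 20.282006
base pitch p_b = π·m·cos α = 3.975890
CR = (21.508283 + 20.282006 − 87.257770·sin 23.97309°)/3.975890 = 1.593806
contact ratio ≈ 1.5938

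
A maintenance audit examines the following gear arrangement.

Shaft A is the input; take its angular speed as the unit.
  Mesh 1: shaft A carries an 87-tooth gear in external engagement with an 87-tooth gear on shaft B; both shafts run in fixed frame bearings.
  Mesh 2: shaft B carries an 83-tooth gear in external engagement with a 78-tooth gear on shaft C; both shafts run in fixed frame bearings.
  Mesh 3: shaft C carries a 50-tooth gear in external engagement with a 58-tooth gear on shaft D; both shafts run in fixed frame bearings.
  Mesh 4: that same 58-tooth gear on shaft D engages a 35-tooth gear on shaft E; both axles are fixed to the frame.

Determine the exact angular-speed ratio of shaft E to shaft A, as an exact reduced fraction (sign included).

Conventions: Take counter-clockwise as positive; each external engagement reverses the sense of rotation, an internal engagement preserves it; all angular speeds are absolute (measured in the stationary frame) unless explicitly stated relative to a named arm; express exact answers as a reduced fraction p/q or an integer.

class = fixed-axis compound train [4 meshes; 4 ratios multiply, 4 sense flips]
mesh 1 [87T→87T]: running ratio 1, sense −
mesh 2 [83T→78T]: running ratio 83/78, sense +
mesh 3 [50T→58T]: running ratio 2075/2262, sense −
mesh 4 [58T→35T]: running ratio 415/273, sense +
ω_out/ω_in = 415/273

415/273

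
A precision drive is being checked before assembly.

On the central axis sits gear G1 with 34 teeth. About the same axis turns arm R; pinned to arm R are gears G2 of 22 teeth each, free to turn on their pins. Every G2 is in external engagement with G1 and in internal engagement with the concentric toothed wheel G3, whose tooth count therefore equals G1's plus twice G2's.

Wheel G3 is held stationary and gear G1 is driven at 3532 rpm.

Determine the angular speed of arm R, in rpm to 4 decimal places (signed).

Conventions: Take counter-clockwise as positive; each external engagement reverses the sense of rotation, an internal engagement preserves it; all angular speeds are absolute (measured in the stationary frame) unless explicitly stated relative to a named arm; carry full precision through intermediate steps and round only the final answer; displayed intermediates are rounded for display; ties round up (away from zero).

+1072.2143 rpm

topology: planetary set — G1 34T / G2 22T / G3 78T, arm = carrier (Willis)
normalise by the input: solve with ω_sun = 1, then scale by 3532 rpm
ring teeth: 34 + 2·22 = 78
34(ω_sun−ω_arm) = −78(ω_ring−ω_arm),  ω_ring = 0, ω_sun = 1
34(1−ω_arm) = −78(0−ω_arm)  ⇒  112·ω_arm = 34  ⇒  ω_arm = 17/56
scale: ω_arm = 17/56 × 3532 rpm = +1072.2143 rpm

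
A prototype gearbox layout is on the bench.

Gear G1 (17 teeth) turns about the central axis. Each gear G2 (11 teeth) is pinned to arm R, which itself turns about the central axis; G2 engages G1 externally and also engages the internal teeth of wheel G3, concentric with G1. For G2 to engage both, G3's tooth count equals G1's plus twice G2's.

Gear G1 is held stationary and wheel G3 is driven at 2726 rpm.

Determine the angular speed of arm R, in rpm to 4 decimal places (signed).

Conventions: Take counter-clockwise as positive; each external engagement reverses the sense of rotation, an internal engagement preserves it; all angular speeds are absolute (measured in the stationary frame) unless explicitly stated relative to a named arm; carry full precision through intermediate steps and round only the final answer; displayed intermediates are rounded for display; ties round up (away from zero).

class = planetary set [G3 = 17+2·11 = 39; Willis about the carrier]
normalise by the input: solve with ω_ring = 1, then scale by 2726 rpm
ring teeth: 17 + 2·11 = 39
17(ω_sun−ω_arm) = −39(ω_ring−ω_arm),  ω_sun = 0, ω_ring = 1
17(0−ω_arm) = −39(1−ω_arm)  ⇒  56·ω_arm = 39  ⇒  ω_arm = 39/56
scale: ω_arm = 39/56 × 2726 rpm = +1898.4643 rpm

+1898.4643 rpm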